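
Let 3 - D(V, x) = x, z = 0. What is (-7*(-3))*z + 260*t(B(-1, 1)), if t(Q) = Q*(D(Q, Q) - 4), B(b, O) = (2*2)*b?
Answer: -3120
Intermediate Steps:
D(V, x) = 3 - x
B(b, O) = 4*b
t(Q) = Q*(-1 - Q) (t(Q) = Q*((3 - Q) - 4) = Q*(-1 - Q))
(-7*(-3))*z + 260*t(B(-1, 1)) = -7*(-3)*0 + 260*(-4*(-1)*(1 + 4*(-1))) = 21*0 + 260*(-1*(-4)*(1 - 4)) = 0 + 260*(-1*(-4)*(-3)) = 0 + 260*(-12) = 0 - 3120 = -3120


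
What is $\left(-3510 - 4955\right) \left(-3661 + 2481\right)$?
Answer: $9988700$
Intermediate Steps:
$\left(-3510 - 4955\right) \left(-3661 + 2481\right) = \left(-8465\right) \left(-1180\right) = 9988700$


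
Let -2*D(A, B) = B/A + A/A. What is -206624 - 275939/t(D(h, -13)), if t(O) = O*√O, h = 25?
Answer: -206624 - 34492375*I*√6/36 ≈ -2.0662e+5 - 2.3469e+6*I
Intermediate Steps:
D(A, B) = -½ - B/(2*A) (D(A, B) = -(B/A + A/A)/2 = -(B/A + 1)/2 = -(1 + B/A)/2 = -½ - B/(2*A))
t(O) = O^(3/2)
-206624 - 275939/t(D(h, -13)) = -206624 - 275939*250*√2/(-1*25 - 1*(-13))^(3/2) = -206624 - 275939*250*√2/(-25 + 13)^(3/2) = -206624 - 275939*125*I*√6/36 = -206624 - 34492375*I*√6/36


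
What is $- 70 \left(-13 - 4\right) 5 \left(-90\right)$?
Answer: $-535500$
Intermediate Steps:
$- 70 \left(-13 - 4\right) 5 \left(-90\right) = - 70 \left(\left(-17\right) 5\right) \left(-90\right) = \left(-70\right) \left(-85\right) \left(-90\right) = 5950 \left(-90\right) = -535500$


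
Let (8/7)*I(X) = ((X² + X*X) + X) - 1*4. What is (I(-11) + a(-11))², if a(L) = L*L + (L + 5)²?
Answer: 8094025/64 ≈ 1.2647e+5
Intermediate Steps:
a(L) = L² + (5 + L)²
I(X) = -7/2 + 7*X²/4 + 7*X/8 (I(X) = 7*(((X² + X*X) + X) - 1*4)/8 = 7*(((X² + X²) + X) - 4)/8 = 7*((2*X² + X) - 4)/8 = 7*((X + 2*X²) - 4)/8 = 7*(-4 + X + 2*X²)/8 = -7/2 + 7*X²/4 + 7*X/8)
(I(-11) + a(-11))² = ((-7/2 + (7/4)*(-11)² + (7/8)*(-11)) + ((-11)² + (5 - 11)²))² = ((-7/2 + (7/4)*121 - 77/8) + (121 + (-6)²))² = ((-7/2 + 847/4 - 77/8) + (121 + 36))² = (1589/8 + 157)² = (2845/8)² = 8094025/64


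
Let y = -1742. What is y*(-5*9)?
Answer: 78390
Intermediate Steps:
y*(-5*9) = -(-8710)*9 = -1742*(-45) = 78390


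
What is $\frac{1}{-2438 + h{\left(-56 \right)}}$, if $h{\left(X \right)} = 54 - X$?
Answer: $- \frac{1}{2328} \approx -0.00042955$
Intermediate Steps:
$\frac{1}{-2438 + h{\left(-56 \right)}} = \frac{1}{-2438 + \left(54 - -56\right)} = \frac{1}{-2438 + \left(54 + 56\right)} = \frac{1}{-2438 + 110} = \frac{1}{-2328} = - \frac{1}{2328}$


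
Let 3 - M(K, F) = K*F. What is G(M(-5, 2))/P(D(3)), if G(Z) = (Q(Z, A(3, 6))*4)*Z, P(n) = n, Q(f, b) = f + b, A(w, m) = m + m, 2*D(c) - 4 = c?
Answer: 2600/7 ≈ 371.43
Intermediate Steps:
M(K, F) = 3 - F*K (M(K, F) = 3 - K*F = 3 - F*K)
D(c) = 2 + c/2
A(w, m) = 2*m
Q(f, b) = b + f
G(Z) = Z*(48 + 4*Z) (G(Z) = ((2*6 + Z)*4)*Z = ((12 + Z)*4)*Z = (48 + 4*Z)*Z = Z*(48 + 4*Z))
G(M(-5, 2))/P(D(3)) = (4*(3 - 1*2*(-5))*(12 + (3 - 1*2*(-5))))/(2 + (½)*3) = (4*(3 + 10)*(12 + (3 + 10)))/(2 + 3/2) = (4*13*(12 + 13))/(7/2) = (4*13*25)*(2/7) = 1300*(2/7) = 2600/7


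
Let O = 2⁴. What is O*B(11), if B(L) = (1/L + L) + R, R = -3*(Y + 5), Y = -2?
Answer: 368/11 ≈ 33.455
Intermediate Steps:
O = 16
R = -9 (R = -3*(-2 + 5) = -3*3 = -9)
B(L) = -9 + L + 1/L (B(L) = (1/L + L) - 9 = (L + 1/L) - 9 = -9 + L + 1/L)
O*B(11) = 16*(-9 + 11 + 1/11) = 16*(23/11) = 368/11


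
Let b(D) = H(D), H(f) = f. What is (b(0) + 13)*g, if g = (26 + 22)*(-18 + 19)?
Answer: 624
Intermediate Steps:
b(D) = D
g = 48 (g = 48*1 = 48)
(b(0) + 13)*g = (0 + 13)*48 = 13*48 = 624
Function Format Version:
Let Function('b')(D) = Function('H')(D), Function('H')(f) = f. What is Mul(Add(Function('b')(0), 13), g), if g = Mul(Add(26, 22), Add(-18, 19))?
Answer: 624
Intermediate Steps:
Function('b')(D) = D
g = 48 (g = Mul(48, 1) = 48)
Mul(Add(Function('b')(0), 13), g) = Mul(Add(0, 13), 48) = Mul(13, 48) = 624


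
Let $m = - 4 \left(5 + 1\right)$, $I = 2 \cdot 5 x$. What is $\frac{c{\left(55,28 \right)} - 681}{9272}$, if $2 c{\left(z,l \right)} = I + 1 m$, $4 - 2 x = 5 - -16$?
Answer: $- \frac{1471}{18544} \approx -0.079325$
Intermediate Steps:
$x = - \frac{17}{2}$ ($x = 2 - \frac{5 - -16}{2} = 2 - \frac{5 + 16}{2} = 2 - \frac{21}{2} = - \frac{17}{2} \approx -8.5$)
$I = -85$ ($I = 2 \cdot 5 \left(- \frac{17}{2}\right) = 10 \left(- \frac{17}{2}\right) = -85$)
$m = -24$ ($m = \left(-4\right) 6 = -24$)
$c{\left(z,l \right)} = - \frac{109}{2}$ ($c{\left(z,l \right)} = \frac{-85 + 1 \left(-24\right)}{2} = \frac{-85 - 24}{2} = \frac{1}{2} \left(-109\right) = - \frac{109}{2}$)
$\frac{c{\left(55,28 \right)} - 681}{9272} = \frac{- \frac{109}{2} - 681}{9272} = \left(- \frac{1471}{2}\right) \frac{1}{9272} = - \frac{1471}{18544}$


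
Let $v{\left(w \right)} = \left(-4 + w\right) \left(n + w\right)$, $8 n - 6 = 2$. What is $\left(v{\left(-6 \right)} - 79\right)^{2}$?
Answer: $841$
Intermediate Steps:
$n = 1$ ($n = \frac{3}{4} + \frac{1}{8} \cdot 2 = \frac{3}{4} + \frac{1}{4} = 1$)
$v{\left(w \right)} = \left(1 + w\right) \left(-4 + w\right)$ ($v{\left(w \right)} = \left(-4 + w\right) \left(1 + w\right) = \left(1 + w\right) \left(-4 + w\right)$)
$\left(v{\left(-6 \right)} - 79\right)^{2} = \left(\left(-4 + \left(-6\right)^{2} - -18\right) - 79\right)^{2} = \left(\left(-4 + 36 + 18\right) - 79\right)^{2} = \left(50 - 79\right)^{2} = \left(-29\right)^{2} = 841$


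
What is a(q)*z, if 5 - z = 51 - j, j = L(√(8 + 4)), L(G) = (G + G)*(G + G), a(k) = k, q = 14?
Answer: 28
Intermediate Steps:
L(G) = 4*G² (L(G) = (2*G)*(2*G) = 4*G²)
j = 48 (j = 4*(√(8 + 4))² = 4*(√12)² = 4*(2*√3)² = 4*12 = 48)
z = 2 (z = 5 - (51 - 1*48) = 5 - (51 - 48) = 5 - 1*3 = 5 - 3 = 2)
a(q)*z = 14*2 = 28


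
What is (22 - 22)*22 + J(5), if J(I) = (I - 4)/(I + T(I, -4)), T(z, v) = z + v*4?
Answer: -1/6 ≈ -0.16667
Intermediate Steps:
T(z, v) = z + 4*v
J(I) = (-4 + I)/(-16 + 2*I) (J(I) = (I - 4)/(I + (I + 4*(-4))) = (-4 + I)/(I + (I - 16)) = (-4 + I)/(I + (-16 + I)) = (-4 + I)/(-16 + 2*I))
(22 - 22)*22 + J(5) = (22 - 22)*22 + (-4 + 5)/(2*(-8 + 5)) = 0*22 + (1/2)*1/(-3) = 0 + (1/2)*(-1/3)*1 = 0 - 1/6 = -1/6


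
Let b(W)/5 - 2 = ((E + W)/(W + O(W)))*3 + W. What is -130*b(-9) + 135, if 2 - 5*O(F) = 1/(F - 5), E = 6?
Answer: 2406185/601 ≈ 4003.6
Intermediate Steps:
O(F) = ⅖ - 1/(5*(-5 + F)) (O(F) = ⅖ - 1/(5*(F - 5)) = ⅖ - 1/(5*(-5 + F)))
b(W) = 10 + 5*W + 15*(6 + W)/(W + (-11 + 2*W)/(5*(-5 + W))) (b(W) = 10 + 5*(((6 + W)/(W + (-11 + 2*W)/(5*(-5 + W))))*3 + W) = 10 + 5*(3*(6 + W)/(W + (-11 + 2*W)/(5*(-5 + W))) + W) = 10 + 5*(W + 3*(6 + W)/(W + (-11 + 2*W)/(5*(-5 + W)))) = 10 + (5*W + 15*(6 + W)/(W + (-11 + 2*W)/(5*(-5 + W)))) = 10 + 5*W + 15*(6 + W)/(W + (-11 + 2*W)/(5*(-5 + W))))
-130*b(-9) + 135 = -650*(-472 - 42*(-9) + 2*(-9)² + 5*(-9)³)/(-11 - 23*(-9) + 5*(-9)²) + 135 = -650*(-472 + 378 + 2*81 + 5*(-729))/(-11 + 207 + 5*81) + 135 = -650*(-472 + 378 + 162 - 3645)/(-11 + 207 + 405) + 135 = -650*(-3577)/601 + 135 = -130*(-17885/601) + 135 = 2325050/601 + 135 = 2406185/601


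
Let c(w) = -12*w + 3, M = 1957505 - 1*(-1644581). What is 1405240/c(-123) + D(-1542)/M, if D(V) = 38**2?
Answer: 2530898733158/2663742597 ≈ 950.13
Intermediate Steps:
M = 3602086 (M = 1957505 + 1644581 = 3602086)
c(w) = 3 - 12*w
D(V) = 1444
1405240/c(-123) + D(-1542)/M = 1405240/(3 - 12*(-123)) + 1444/3602086 = 1405240/(3 + 1476) + 1444*(1/3602086) = 1405240/1479 + 722/1801043 = 2530898733158/2663742597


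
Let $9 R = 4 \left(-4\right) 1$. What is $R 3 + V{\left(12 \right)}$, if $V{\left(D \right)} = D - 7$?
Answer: $- \frac{1}{3} \approx -0.33333$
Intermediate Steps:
$V{\left(D \right)} = -7 + D$
$R = - \frac{16}{9}$ ($R = \frac{4 \left(-4\right) 1}{9} = \frac{\left(-16\right) 1}{9} = \frac{1}{9} \left(-16\right) = - \frac{16}{9} \approx -1.7778$)
$R 3 + V{\left(12 \right)} = \left(- \frac{16}{9}\right) 3 + \left(-7 + 12\right) = - \frac{16}{3} + 5 = - \frac{1}{3}$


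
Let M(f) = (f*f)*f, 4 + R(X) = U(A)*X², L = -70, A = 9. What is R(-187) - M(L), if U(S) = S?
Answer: 657717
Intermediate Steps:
R(X) = -4 + 9*X²
M(f) = f³ (M(f) = f²*f = f³)
R(-187) - M(L) = (-4 + 9*(-187)²) - 1*(-70)³ = (-4 + 9*34969) - 1*(-343000) = (-4 + 314721) + 343000 = 314717 + 343000 = 657717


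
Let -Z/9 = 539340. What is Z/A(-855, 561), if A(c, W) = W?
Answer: -1618020/187 ≈ -8652.5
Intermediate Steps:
Z = -4854060 (Z = -9*539340 = -4854060)
Z/A(-855, 561) = -4854060/561 = -4854060*1/561 = -1618020/187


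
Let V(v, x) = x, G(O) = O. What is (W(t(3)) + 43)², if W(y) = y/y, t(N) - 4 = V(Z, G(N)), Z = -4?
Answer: 1936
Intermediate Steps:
t(N) = 4 + N
W(y) = 1
(W(t(3)) + 43)² = (1 + 43)² = 44² = 1936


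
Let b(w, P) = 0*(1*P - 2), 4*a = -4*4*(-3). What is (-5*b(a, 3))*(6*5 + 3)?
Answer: 0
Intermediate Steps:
a = 12 (a = (-4*4*(-3))/4 = (-16*(-3))/4 = (¼)*48 = 12)
b(w, P) = 0 (b(w, P) = 0*(P - 2) = 0*(-2 + P) = 0)
(-5*b(a, 3))*(6*5 + 3) = (-5*0)*(6*5 + 3) = 0*(30 + 3) = 0*33 = 0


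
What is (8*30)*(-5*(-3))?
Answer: 3600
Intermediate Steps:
(8*30)*(-5*(-3)) = 240*15 = 3600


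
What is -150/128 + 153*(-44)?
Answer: -430923/64 ≈ -6733.2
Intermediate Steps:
-150/128 + 153*(-44) = -150*1/128 - 6732 = -75/64 - 6732 = -430923/64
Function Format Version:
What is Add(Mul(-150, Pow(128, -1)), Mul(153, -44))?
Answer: Rational(-430923, 64) ≈ -6733.2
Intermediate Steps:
Add(Mul(-150, Pow(128, -1)), Mul(153, -44)) = Add(Mul(-150, Rational(1, 128)), -6732) = Add(Rational(-75, 64), -6732) = Rational(-430923, 64)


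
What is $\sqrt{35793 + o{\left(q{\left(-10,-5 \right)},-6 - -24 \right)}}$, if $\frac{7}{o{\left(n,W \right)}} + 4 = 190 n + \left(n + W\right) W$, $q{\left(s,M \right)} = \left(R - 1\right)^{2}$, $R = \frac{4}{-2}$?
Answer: $\frac{\sqrt{10748782031}}{548} \approx 189.19$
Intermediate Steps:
$R = -2$ ($R = 4 \left(- \frac{1}{2}\right) = -2$)
$q{\left(s,M \right)} = 9$ ($q{\left(s,M \right)} = \left(-2 - 1\right)^{2} = \left(-3\right)^{2} = 9$)
$o{\left(n,W \right)} = \frac{7}{-4 + 190 n + W \left(W + n\right)}$ ($o{\left(n,W \right)} = \frac{7}{-4 + \left(190 n + \left(n + W\right) W\right)} = \frac{7}{-4 + \left(190 n + \left(W + n\right) W\right)} = \frac{7}{-4 + \left(190 n + W \left(W + n\right)\right)} = \frac{7}{-4 + 190 n + W \left(W + n\right)}$)
$\sqrt{35793 + o{\left(q{\left(-10,-5 \right)},-6 - -24 \right)}} = \sqrt{35793 + \frac{7}{-4 + \left(-6 - -24\right)^{2} + 190 \cdot 9 + \left(-6 - -24\right) 9}} = \sqrt{35793 + \frac{7}{-4 + \left(-6 + 24\right)^{2} + 1710 + \left(-6 + 24\right) 9}} = \sqrt{35793 + \frac{7}{-4 + 18^{2} + 1710 + 18 \cdot 9}} = \sqrt{35793 + \frac{7}{-4 + 324 + 1710 + 162}} = \sqrt{35793 + \frac{7}{2192}} = \sqrt{\frac{78458263}{2192}} = \frac{\sqrt{10748782031}}{548}$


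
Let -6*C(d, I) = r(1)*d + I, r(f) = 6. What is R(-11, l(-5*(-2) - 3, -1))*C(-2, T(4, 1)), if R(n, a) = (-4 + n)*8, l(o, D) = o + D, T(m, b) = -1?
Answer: -260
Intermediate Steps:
l(o, D) = D + o
R(n, a) = -32 + 8*n
C(d, I) = -d - I/6 (C(d, I) = -(6*d + I)/6 = -(I + 6*d)/6 = -d - I/6)
R(-11, l(-5*(-2) - 3, -1))*C(-2, T(4, 1)) = (-32 + 8*(-11))*(-1*(-2) - ⅙*(-1)) = (-32 - 88)*(2 + ⅙) = -120*13/6 = -260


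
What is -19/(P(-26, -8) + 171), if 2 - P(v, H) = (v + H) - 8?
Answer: -19/215 ≈ -0.088372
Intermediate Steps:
P(v, H) = 10 - H - v (P(v, H) = 2 - ((v + H) - 8) = 2 - ((H + v) - 8) = 2 - (-8 + H + v) = 2 + (8 - H - v) = 10 - H - v)
-19/(P(-26, -8) + 171) = -19/((10 - 1*(-8) - 1*(-26)) + 171) = -19/((10 + 8 + 26) + 171) = -19/(44 + 171) = -19/215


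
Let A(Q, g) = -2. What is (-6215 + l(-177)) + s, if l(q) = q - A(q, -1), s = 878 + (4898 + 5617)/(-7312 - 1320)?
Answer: -47590099/8632 ≈ -5513.2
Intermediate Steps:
s = 7568381/8632 (s = 878 + 10515/(-8632) = 878 + 10515*(-1/8632) = 878 - 10515/8632 = 7568381/8632 ≈ 876.78)
l(q) = 2 + q (l(q) = q - 1*(-2) = q + 2 = 2 + q)
(-6215 + l(-177)) + s = (-6215 + (2 - 177)) + 7568381/8632 = (-6215 - 175) + 7568381/8632 = -6390 + 7568381/8632 = -47590099/8632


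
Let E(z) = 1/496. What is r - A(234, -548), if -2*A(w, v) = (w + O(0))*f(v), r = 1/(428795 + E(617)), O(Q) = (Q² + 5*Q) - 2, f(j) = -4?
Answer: -98684596448/212682321 ≈ -464.00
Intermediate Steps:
E(z) = 1/496
O(Q) = -2 + Q² + 5*Q
r = 496/212682321 (r = 1/(428795 + 1/496) = 1/(212682321/496) = 496/212682321 ≈ 2.3321e-6)
A(w, v) = -4 + 2*w (A(w, v) = -(w + (-2 + 0² + 5*0))*(-4)/2 = -(w + (-2 + 0 + 0))*(-4)/2 = -(w - 2)*(-4)/2 = -(-2 + w)*(-4)/2 = -(8 - 4*w)/2 = -4 + 2*w)
r - A(234, -548) = 496/212682321 - (-4 + 2*234) = 496/212682321 - (-4 + 468) = 496/212682321 - 1*464 = 496/212682321 - 464 = -98684596448/212682321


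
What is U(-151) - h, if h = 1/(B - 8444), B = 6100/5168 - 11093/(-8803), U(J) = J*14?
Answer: -202964863558406/96009874613 ≈ -2114.0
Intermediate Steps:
U(J) = 14*J
B = 27756731/11373476 (B = 6100*(1/5168) - 11093*(-1/8803) = 1525/1292 + 11093/8803 = 27756731/11373476 ≈ 2.4405)
h = -11373476/96009874613 (h = 1/(27756731/11373476 - 8444) = 1/(-96009874613/11373476) = -11373476/96009874613 ≈ -0.00011846)
U(-151) - h = 14*(-151) - 1*(-11373476/96009874613) = -2114 + 11373476/96009874613 = -202964863558406/96009874613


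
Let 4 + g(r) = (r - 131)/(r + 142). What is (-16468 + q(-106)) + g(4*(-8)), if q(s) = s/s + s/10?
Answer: -1813139/110 ≈ -16483.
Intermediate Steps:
g(r) = -4 + (-131 + r)/(142 + r) (g(r) = -4 + (r - 131)/(r + 142) = -4 + (-131 + r)/(142 + r))
q(s) = 1 + s/10 (q(s) = 1 + s*(⅒) = 1 + s/10)
(-16468 + q(-106)) + g(4*(-8)) = (-16468 + (1 + (⅒)*(-106))) + 3*(-233 - 4*(-8))/(142 + 4*(-8)) = (-16468 + (1 - 53/5)) + 3*(-233 - 1*(-32))/(142 - 32) = (-16468 - 48/5) + 3*(-233 + 32)/110 = -82388/5 + 3*(1/110)*(-201) = -82388/5 - 603/110 = -1813139/110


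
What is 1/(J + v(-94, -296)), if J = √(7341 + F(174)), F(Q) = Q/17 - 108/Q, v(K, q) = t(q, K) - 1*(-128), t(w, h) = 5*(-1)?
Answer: 20213/1278248 - √1786559529/3834744 ≈ 0.0047907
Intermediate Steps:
t(w, h) = -5
v(K, q) = 123 (v(K, q) = -5 - 1*(-128) = -5 + 128 = 123)
F(Q) = -108/Q + Q/17 (F(Q) = Q*(1/17) - 108/Q = Q/17 - 108/Q = -108/Q + Q/17)
J = √1786559529/493 (J = √(7341 + (-108/174 + (1/17)*174)) = √(7341 + (-108*1/174 + 174/17)) = √(7341 + (-18/29 + 174/17)) = √(7341 + 4740/493) = √(3623853/493) = √1786559529/493 ≈ 85.736)
1/(J + v(-94, -296)) = 1/(√1786559529/493 + 123) = 1/(123 + √1786559529/493)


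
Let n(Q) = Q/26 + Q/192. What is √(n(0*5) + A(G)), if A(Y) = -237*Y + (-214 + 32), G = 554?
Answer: 2*I*√32870 ≈ 362.6*I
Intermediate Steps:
A(Y) = -182 - 237*Y (A(Y) = -237*Y - 182 = -182 - 237*Y)
n(Q) = 109*Q/2496 (n(Q) = Q*(1/26) + Q*(1/192) = Q/26 + Q/192 = 109*Q/2496)
√(n(0*5) + A(G)) = √(109*(0*5)/2496 + (-182 - 237*554)) = √((109/2496)*0 + (-182 - 131298)) = √(0 - 131480) = √(-131480) = 2*I*√32870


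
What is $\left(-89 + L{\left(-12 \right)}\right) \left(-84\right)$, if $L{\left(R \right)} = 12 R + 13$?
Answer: $18480$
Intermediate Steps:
$L{\left(R \right)} = 13 + 12 R$
$\left(-89 + L{\left(-12 \right)}\right) \left(-84\right) = \left(-89 + \left(13 + 12 \left(-12\right)\right)\right) \left(-84\right) = \left(-89 + \left(13 - 144\right)\right) \left(-84\right) = \left(-89 - 131\right) \left(-84\right) = \left(-220\right) \left(-84\right) = 18480$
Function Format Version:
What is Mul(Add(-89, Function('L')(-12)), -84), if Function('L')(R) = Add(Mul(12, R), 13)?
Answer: 18480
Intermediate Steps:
Function('L')(R) = Add(13, Mul(12, R))
Mul(Add(-89, Function('L')(-12)), -84) = Mul(Add(-89, Add(13, Mul(12, -12))), -84) = Mul(Add(-89, Add(13, -144)), -84) = Mul(Add(-89, -131), -84) = Mul(-220, -84) = 18480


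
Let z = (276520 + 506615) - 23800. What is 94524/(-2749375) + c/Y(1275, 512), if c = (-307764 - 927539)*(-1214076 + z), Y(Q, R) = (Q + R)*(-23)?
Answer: -1544441948747329049/113002061875 ≈ -1.3667e+7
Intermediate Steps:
Y(Q, R) = -23*Q - 23*R
z = 759335 (z = 783135 - 23800 = 759335)
c = 561742921523 (c = (-307764 - 927539)*(-1214076 + 759335) = -1235303*(-454741) = 561742921523)
94524/(-2749375) + c/Y(1275, 512) = 94524/(-2749375) + 561742921523/(-23*1275 - 23*512) = 94524*(-1/2749375) + 561742921523/(-29325 - 11776) = -94524/2749375 + 561742921523/(-41101) = -94524/2749375 + 561742921523*(-1/41101) = -94524/2749375 - 561742921523/41101 = -1544441948747329049/113002061875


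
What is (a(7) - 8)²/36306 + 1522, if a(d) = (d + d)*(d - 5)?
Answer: 27629066/18153 ≈ 1522.0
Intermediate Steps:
a(d) = 2*d*(-5 + d) (a(d) = (2*d)*(-5 + d) = 2*d*(-5 + d))
(a(7) - 8)²/36306 + 1522 = (2*7*(-5 + 7) - 8)²/36306 + 1522 = (2*7*2 - 8)²*(1/36306) + 1522 = (28 - 8)²*(1/36306) + 1522 = 20²*(1/36306) + 1522 = 400*(1/36306) + 1522 = 200/18153 + 1522 = 27629066/18153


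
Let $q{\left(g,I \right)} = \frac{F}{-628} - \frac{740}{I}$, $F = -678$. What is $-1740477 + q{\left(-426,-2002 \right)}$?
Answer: $- \frac{547055832259}{314314} \approx -1.7405 \cdot 10^{6}$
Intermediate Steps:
$q{\left(g,I \right)} = \frac{339}{314} - \frac{740}{I}$ ($q{\left(g,I \right)} = - \frac{678}{-628} - \frac{740}{I} = \left(-678\right) \left(- \frac{1}{628}\right) - \frac{740}{I} = \frac{339}{314} - \frac{740}{I}$)
$-1740477 + q{\left(-426,-2002 \right)} = -1740477 + \left(\frac{339}{314} - \frac{740}{-2002}\right) = -1740477 + \left(\frac{339}{314} - - \frac{370}{1001}\right) = -1740477 + \left(\frac{339}{314} + \frac{370}{1001}\right) = -1740477 + \frac{455519}{314314} = - \frac{547055832259}{314314}$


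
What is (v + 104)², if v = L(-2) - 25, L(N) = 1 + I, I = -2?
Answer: 6084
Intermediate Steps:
L(N) = -1 (L(N) = 1 - 2 = -1)
v = -26 (v = -1 - 25 = -26)
(v + 104)² = (-26 + 104)² = 78² = 6084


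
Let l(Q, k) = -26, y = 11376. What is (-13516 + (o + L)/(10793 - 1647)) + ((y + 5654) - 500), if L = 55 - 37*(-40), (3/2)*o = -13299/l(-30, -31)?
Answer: 13783960/4573 ≈ 3014.2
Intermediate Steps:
o = 341 (o = 2*(-13299/(-26))/3 = 2*(-13299*(-1/26))/3 = (2/3)*(1023/2) = 341)
L = 1535 (L = 55 + 1480 = 1535)
(-13516 + (o + L)/(10793 - 1647)) + ((y + 5654) - 500) = (-13516 + (341 + 1535)/(10793 - 1647)) + ((11376 + 5654) - 500) = (-13516 + 1876/9146) + (17030 - 500) = (-13516 + 1876*(1/9146)) + 16530 = (-13516 + 938/4573) + 16530 = -61807730/4573 + 16530 = 13783960/4573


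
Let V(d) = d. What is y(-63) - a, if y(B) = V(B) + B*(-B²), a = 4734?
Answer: 245250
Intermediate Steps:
y(B) = B - B³ (y(B) = B + B*(-B²) = B - B³)
y(-63) - a = (-63 - 1*(-63)³) - 1*4734 = (-63 - 1*(-250047)) - 4734 = (-63 + 250047) - 4734 = 249984 - 4734 = 245250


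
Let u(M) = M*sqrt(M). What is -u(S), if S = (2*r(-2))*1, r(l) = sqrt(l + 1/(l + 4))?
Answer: -6**(3/4)*I**(3/2) ≈ 2.7108 - 2.7108*I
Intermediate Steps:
r(l) = sqrt(l + 1/(4 + l))
S = I*sqrt(6) (S = (2*sqrt((1 - 2*(4 - 2))/(4 - 2)))*1 = (2*sqrt((1 - 2*2)/2))*1 = (2*sqrt((1 - 4)/2))*1 = (2*sqrt((1/2)*(-3)))*1 = (2*sqrt(-3/2))*1 = (2*(I*sqrt(6)/2))*1 = (I*sqrt(6))*1 = I*sqrt(6) ≈ 2.4495*I)
u(M) = M**(3/2)
-u(S) = -(I*sqrt(6))**(3/2) = -6**(3/4)*I**(3/2)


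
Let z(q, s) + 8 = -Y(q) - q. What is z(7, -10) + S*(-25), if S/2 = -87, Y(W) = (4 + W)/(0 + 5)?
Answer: 21664/5 ≈ 4332.8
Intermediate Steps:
Y(W) = 4/5 + W/5 (Y(W) = (4 + W)/5 = (4 + W)*(1/5) = 4/5 + W/5)
S = -174 (S = 2*(-87) = -174)
z(q, s) = -44/5 - 6*q/5 (z(q, s) = -8 + (-(4/5 + q/5) - q) = -8 + ((-4/5 - q/5) - q) = -8 + (-4/5 - 6*q/5) = -44/5 - 6*q/5)
z(7, -10) + S*(-25) = (-44/5 - 6/5*7) - 174*(-25) = (-44/5 - 42/5) + 4350 = -86/5 + 4350 = 21664/5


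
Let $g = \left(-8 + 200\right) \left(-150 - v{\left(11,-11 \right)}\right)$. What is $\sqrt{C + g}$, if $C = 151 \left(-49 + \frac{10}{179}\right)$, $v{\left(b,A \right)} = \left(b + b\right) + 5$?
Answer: $\frac{11 i \sqrt{10956053}}{179} \approx 203.41 i$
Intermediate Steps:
$v{\left(b,A \right)} = 5 + 2 b$ ($v{\left(b,A \right)} = 2 b + 5 = 5 + 2 b$)
$g = -33984$ ($g = \left(-8 + 200\right) \left(-150 - \left(5 + 2 \cdot 11\right)\right) = 192 \left(-150 - \left(5 + 22\right)\right) = 192 \left(-150 - 27\right) = 192 \left(-177\right) = -33984$)
$C = - \frac{1322911}{179}$ ($C = 151 \left(-49 + 10 \cdot \frac{1}{179}\right) = 151 \left(-49 + \frac{10}{179}\right) = 151 \left(- \frac{8761}{179}\right) = - \frac{1322911}{179} \approx -7390.6$)
$\sqrt{C + g} = \sqrt{- \frac{1322911}{179} - 33984} = \sqrt{- \frac{7406047}{179}} = \frac{11 i \sqrt{10956053}}{179}$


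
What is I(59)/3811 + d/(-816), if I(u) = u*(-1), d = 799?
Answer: -181949/182928 ≈ -0.99465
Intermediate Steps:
I(u) = -u
I(59)/3811 + d/(-816) = -1*59/3811 + 799/(-816) = -59*1/3811 + 799*(-1/816) = -59/3811 - 47/48 = -181949/182928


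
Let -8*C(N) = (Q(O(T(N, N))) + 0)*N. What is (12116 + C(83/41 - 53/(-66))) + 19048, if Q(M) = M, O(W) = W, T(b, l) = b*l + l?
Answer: 4939389293865635/158516094528 ≈ 31160.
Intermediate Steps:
T(b, l) = l + b*l
C(N) = -N²*(1 + N)/8 (C(N) = -(N*(1 + N) + 0)*N/8 = -N*(1 + N)*N/8 = -N²*(1 + N)/8)
(12116 + C(83/41 - 53/(-66))) + 19048 = (12116 + (83/41 - 53/(-66))²*(-1 - (83/41 - 53/(-66)))/8) + 19048 = (12116 + (83*(1/41) - 53*(-1/66))²*(-1 - (83*(1/41) - 53*(-1/66)))/8) + 19048 = (12116 + (83/41 + 53/66)²*(-1 - (83/41 + 53/66))/8) + 19048 = (12116 + (7651/2706)²*(-1 - 1*7651/2706)/8) + 19048 = (12116 + (⅛)*(58537801/7322436)*(-1 - 7651/2706)) + 19048 = (12116 + (⅛)*(58537801/7322436)*(-10357/2706)) + 19048 = (12116 - 606276004957/158516094528) + 19048 = 1919974725296291/158516094528 + 19048 = 4939389293865635/158516094528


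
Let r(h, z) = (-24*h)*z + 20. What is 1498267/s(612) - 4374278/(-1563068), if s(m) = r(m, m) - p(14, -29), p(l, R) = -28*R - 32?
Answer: 9245515287423/3512923428872 ≈ 2.6319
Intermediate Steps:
r(h, z) = 20 - 24*h*z (r(h, z) = -24*h*z + 20 = 20 - 24*h*z)
p(l, R) = -32 - 28*R
s(m) = -760 - 24*m² (s(m) = (20 - 24*m*m) - (-32 - 28*(-29)) = (20 - 24*m²) - (-32 + 812) = (20 - 24*m²) - 1*780 = (20 - 24*m²) - 780 = -760 - 24*m²)
1498267/s(612) - 4374278/(-1563068) = 1498267/(-760 - 24*612²) - 4374278/(-1563068) = 1498267/(-760 - 24*374544) - 4374278*(-1/1563068) = 1498267/(-760 - 8989056) + 2187139/781534 = 1498267/(-8989816) + 2187139/781534 = 1498267*(-1/8989816) + 2187139/781534 = -1498267/8989816 + 2187139/781534 = 9245515287423/3512923428872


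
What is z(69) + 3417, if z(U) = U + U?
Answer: 3555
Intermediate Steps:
z(U) = 2*U
z(69) + 3417 = 2*69 + 3417 = 138 + 3417 = 3555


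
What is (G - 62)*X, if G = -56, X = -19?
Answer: 2242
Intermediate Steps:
(G - 62)*X = (-56 - 62)*(-19) = -118*(-19) = 2242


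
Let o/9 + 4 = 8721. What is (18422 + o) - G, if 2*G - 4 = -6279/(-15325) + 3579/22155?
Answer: 2192716311511/22635025 ≈ 96873.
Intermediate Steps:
o = 78453 (o = -36 + 9*8721 = -36 + 78489 = 78453)
G = 51735364/22635025 (G = 2 + (-6279/(-15325) + 3579/22155)/2 = 2 + (-6279*(-1/15325) + 3579*(1/22155))/2 = 2 + (6279/15325 + 1193/7385)/2 = 2 + (1/2)*(12930628/22635025) = 2 + 6465314/22635025 = 51735364/22635025 ≈ 2.2856)
(18422 + o) - G = (18422 + 78453) - 1*51735364/22635025 = 96875 - 51735364/22635025 = 2192716311511/22635025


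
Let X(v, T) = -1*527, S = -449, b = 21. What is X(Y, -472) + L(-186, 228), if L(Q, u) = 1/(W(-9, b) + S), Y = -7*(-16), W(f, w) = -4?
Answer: -238732/453 ≈ -527.00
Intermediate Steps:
Y = 112
X(v, T) = -527
L(Q, u) = -1/453 (L(Q, u) = 1/(-4 - 449) = 1/(-453) = -1/453)
X(Y, -472) + L(-186, 228) = -527 - 1/453 = -238732/453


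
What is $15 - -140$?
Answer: $155$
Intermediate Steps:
$15 - -140 = 15 + 140 = 155$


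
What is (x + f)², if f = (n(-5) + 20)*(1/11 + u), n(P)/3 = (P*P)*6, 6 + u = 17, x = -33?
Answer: 3246378529/121 ≈ 2.6830e+7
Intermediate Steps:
u = 11 (u = -6 + 17 = 11)
n(P) = 18*P² (n(P) = 3*((P*P)*6) = 3*(P²*6) = 3*(6*P²) = 18*P²)
f = 57340/11 (f = (18*(-5)² + 20)*(1/11 + 11) = (18*25 + 20)*(1/11 + 11) = (450 + 20)*(122/11) = 470*(122/11) = 57340/11 ≈ 5212.7)
(x + f)² = (-33 + 57340/11)² = (56977/11)² = 3246378529/121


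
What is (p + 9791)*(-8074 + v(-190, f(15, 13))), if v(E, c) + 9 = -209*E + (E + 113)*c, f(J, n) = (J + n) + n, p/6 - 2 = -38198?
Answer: -6245890950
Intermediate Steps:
p = -229176 (p = 12 + 6*(-38198) = 12 - 229188 = -229176)
f(J, n) = J + 2*n
v(E, c) = -9 - 209*E + c*(113 + E) (v(E, c) = -9 + (-209*E + (E + 113)*c) = -9 + (-209*E + (113 + E)*c) = -9 + (-209*E + c*(113 + E)) = -9 - 209*E + c*(113 + E))
(p + 9791)*(-8074 + v(-190, f(15, 13))) = (-229176 + 9791)*(-8074 + (-9 - 209*(-190) + 113*(15 + 2*13) - 190*(15 + 2*13))) = -219385*(-8074 + (-9 + 39710 + 113*(15 + 26) - 190*(15 + 26))) = -219385*(-8074 + (-9 + 39710 + 113*41 - 190*41)) = -219385*(-8074 + (-9 + 39710 + 4633 - 7790)) = -219385*(-8074 + 36544) = -219385*28470 = -6245890950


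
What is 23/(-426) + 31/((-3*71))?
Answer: -85/426 ≈ -0.19953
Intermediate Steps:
23/(-426) + 31/((-3*71)) = 23*(-1/426) + 31/(-213) = -23/426 + 31*(-1/213) = -23/426 - 31/213 = -85/426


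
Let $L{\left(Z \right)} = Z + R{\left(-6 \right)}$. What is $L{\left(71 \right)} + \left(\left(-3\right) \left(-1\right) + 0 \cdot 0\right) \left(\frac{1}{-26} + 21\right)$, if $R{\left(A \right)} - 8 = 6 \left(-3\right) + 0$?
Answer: $\frac{3221}{26} \approx 123.88$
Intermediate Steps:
$R{\left(A \right)} = -10$ ($R{\left(A \right)} = 8 + \left(6 \left(-3\right) + 0\right) = 8 + \left(-18 + 0\right) = 8 - 18 = -10$)
$L{\left(Z \right)} = -10 + Z$ ($L{\left(Z \right)} = Z - 10 = -10 + Z$)
$L{\left(71 \right)} + \left(\left(-3\right) \left(-1\right) + 0 \cdot 0\right) \left(\frac{1}{-26} + 21\right) = \left(-10 + 71\right) + \left(\left(-3\right) \left(-1\right) + 0 \cdot 0\right) \left(\frac{1}{-26} + 21\right) = 61 + \left(3 + 0\right) \left(- \frac{1}{26} + 21\right) = 61 + 3 \cdot \frac{545}{26} = 61 + \frac{1635}{26} = \frac{3221}{26}$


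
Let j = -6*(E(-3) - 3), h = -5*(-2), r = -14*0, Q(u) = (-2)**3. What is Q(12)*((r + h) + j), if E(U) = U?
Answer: -368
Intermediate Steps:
Q(u) = -8
r = 0
h = 10
j = 36 (j = -6*(-3 - 3) = -6*(-6) = 36)
Q(12)*((r + h) + j) = -8*((0 + 10) + 36) = -8*(10 + 36) = -8*46 = -368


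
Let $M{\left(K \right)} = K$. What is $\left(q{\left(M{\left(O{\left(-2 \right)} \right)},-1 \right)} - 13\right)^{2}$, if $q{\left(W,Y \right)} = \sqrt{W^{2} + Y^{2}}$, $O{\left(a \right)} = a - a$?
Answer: $144$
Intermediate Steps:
$O{\left(a \right)} = 0$
$\left(q{\left(M{\left(O{\left(-2 \right)} \right)},-1 \right)} - 13\right)^{2} = \left(\sqrt{0^{2} + \left(-1\right)^{2}} - 13\right)^{2} = \left(\sqrt{0 + 1} - 13\right)^{2} = \left(\sqrt{1} - 13\right)^{2} = \left(1 - 13\right)^{2} = \left(-12\right)^{2} = 144$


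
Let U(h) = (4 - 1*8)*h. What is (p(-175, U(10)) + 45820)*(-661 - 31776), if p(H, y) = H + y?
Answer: -1479289385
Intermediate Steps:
U(h) = -4*h (U(h) = (4 - 8)*h = -4*h)
(p(-175, U(10)) + 45820)*(-661 - 31776) = ((-175 - 4*10) + 45820)*(-661 - 31776) = ((-175 - 40) + 45820)*(-32437) = (-215 + 45820)*(-32437) = 45605*(-32437) = -1479289385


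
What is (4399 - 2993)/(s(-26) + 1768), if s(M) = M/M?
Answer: 1406/1769 ≈ 0.79480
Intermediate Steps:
s(M) = 1
(4399 - 2993)/(s(-26) + 1768) = (4399 - 2993)/(1 + 1768) = 1406/1769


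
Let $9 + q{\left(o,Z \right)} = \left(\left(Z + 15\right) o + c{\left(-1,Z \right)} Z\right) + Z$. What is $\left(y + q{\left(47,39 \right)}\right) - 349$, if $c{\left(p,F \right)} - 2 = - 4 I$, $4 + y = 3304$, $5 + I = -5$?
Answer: $7157$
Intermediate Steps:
$I = -10$ ($I = -5 - 5 = -10$)
$y = 3300$ ($y = -4 + 3304 = 3300$)
$c{\left(p,F \right)} = 42$ ($c{\left(p,F \right)} = 2 - -40 = 2 + 40 = 42$)
$q{\left(o,Z \right)} = -9 + 43 Z + o \left(15 + Z\right)$ ($q{\left(o,Z \right)} = -9 + \left(\left(\left(Z + 15\right) o + 42 Z\right) + Z\right) = -9 + \left(\left(\left(15 + Z\right) o + 42 Z\right) + Z\right) = -9 + \left(\left(o \left(15 + Z\right) + 42 Z\right) + Z\right) = -9 + \left(\left(42 Z + o \left(15 + Z\right)\right) + Z\right) = -9 + \left(43 Z + o \left(15 + Z\right)\right) = -9 + 43 Z + o \left(15 + Z\right)$)
$\left(y + q{\left(47,39 \right)}\right) - 349 = \left(3300 + \left(-9 + 15 \cdot 47 + 43 \cdot 39 + 39 \cdot 47\right)\right) - 349 = \left(3300 + \left(-9 + 705 + 1677 + 1833\right)\right) - 349 = \left(3300 + 4206\right) - 349 = 7506 - 349 = 7157$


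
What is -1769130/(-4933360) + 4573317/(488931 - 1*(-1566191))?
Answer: 1309879856949/506932833496 ≈ 2.5839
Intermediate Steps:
-1769130/(-4933360) + 4573317/(488931 - 1*(-1566191)) = -1769130*(-1/4933360) + 4573317/(488931 + 1566191) = 176913/493336 + 4573317/2055122 = 1309879856949/506932833496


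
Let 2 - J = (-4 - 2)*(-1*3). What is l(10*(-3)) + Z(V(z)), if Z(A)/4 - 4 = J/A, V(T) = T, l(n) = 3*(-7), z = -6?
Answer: 17/3 ≈ 5.6667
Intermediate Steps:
l(n) = -21
J = -16 (J = 2 - (-4 - 2)*(-1*3) = 2 - (-6)*(-3) = 2 - 1*18 = 2 - 18 = -16)
Z(A) = 16 - 64/A (Z(A) = 16 + 4*(-16/A) = 16 - 64/A)
l(10*(-3)) + Z(V(z)) = -21 + (16 - 64/(-6)) = -21 + (16 - 64*(-⅙)) = -21 + (16 + 32/3) = -21 + 80/3 = 17/3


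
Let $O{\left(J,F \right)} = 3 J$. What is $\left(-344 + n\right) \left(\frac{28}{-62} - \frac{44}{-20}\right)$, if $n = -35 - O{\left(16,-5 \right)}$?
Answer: $- \frac{115717}{155} \approx -746.56$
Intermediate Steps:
$n = -83$ ($n = -35 - 3 \cdot 16 = -35 - 48 = -83$)
$\left(-344 + n\right) \left(\frac{28}{-62} - \frac{44}{-20}\right) = \left(-344 - 83\right) \left(\frac{28}{-62} - \frac{44}{-20}\right) = - 427 \left(28 \left(- \frac{1}{62}\right) - - \frac{11}{5}\right) = - 427 \left(- \frac{14}{31} + \frac{11}{5}\right) = \left(-427\right) \frac{271}{155} = - \frac{115717}{155}$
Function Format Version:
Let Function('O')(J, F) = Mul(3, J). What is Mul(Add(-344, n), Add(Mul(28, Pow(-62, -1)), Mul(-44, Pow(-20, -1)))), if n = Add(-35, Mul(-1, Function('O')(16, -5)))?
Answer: Rational(-115717, 155) ≈ -746.56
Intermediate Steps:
n = -83 (n = Add(-35, Mul(-1, Mul(3, 16))) = Add(-35, Mul(-1, 48)) = Add(-35, -48) = -83)
Mul(Add(-344, n), Add(Mul(28, Pow(-62, -1)), Mul(-44, Pow(-20, -1)))) = Mul(Add(-344, -83), Add(Mul(28, Pow(-62, -1)), Mul(-44, Pow(-20, -1)))) = Mul(-427, Add(Mul(28, Rational(-1, 62)), Mul(-44, Rational(-1, 20)))) = Mul(-427, Add(Rational(-14, 31), Rational(11, 5))) = Mul(-427, Rational(271, 155)) = Rational(-115717, 155)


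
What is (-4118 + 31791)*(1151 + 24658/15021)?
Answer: 479125589917/15021 ≈ 3.1897e+7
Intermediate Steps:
(-4118 + 31791)*(1151 + 24658/15021) = 27673*(1151 + 24658*(1/15021)) = 27673*(1151 + 24658/15021) = 27673*(17313829/15021) = 479125589917/15021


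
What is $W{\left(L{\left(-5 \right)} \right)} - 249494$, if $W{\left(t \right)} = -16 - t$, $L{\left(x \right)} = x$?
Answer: $-249505$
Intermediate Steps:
$W{\left(L{\left(-5 \right)} \right)} - 249494 = \left(-16 - -5\right) - 249494 = \left(-16 + 5\right) - 249494 = -11 - 249494 = -249505$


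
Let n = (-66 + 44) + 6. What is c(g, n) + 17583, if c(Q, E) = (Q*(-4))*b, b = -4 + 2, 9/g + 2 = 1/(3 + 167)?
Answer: 1982799/113 ≈ 17547.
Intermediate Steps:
g = -510/113 (g = 9/(-2 + 1/(3 + 167)) = 9/(-2 + 1/170) = 9/(-339/170) = 9*(-170/339) = -510/113 ≈ -4.5133)
b = -2
n = -16 (n = -22 + 6 = -16)
c(Q, E) = 8*Q (c(Q, E) = (Q*(-4))*(-2) = -4*Q*(-2) = 8*Q)
c(g, n) + 17583 = 8*(-510/113) + 17583 = -4080/113 + 17583 = 1982799/113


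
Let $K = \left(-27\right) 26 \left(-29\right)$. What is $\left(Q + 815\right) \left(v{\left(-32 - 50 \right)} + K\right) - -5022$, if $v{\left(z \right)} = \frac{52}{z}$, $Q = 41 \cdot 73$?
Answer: $\frac{3178560718}{41} \approx 7.7526 \cdot 10^{7}$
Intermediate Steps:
$K = 20358$ ($K = \left(-702\right) \left(-29\right) = 20358$)
$Q = 2993$
$\left(Q + 815\right) \left(v{\left(-32 - 50 \right)} + K\right) - -5022 = \left(2993 + 815\right) \left(\frac{52}{-32 - 50} + 20358\right) - -5022 = 3808 \left(\frac{52}{-32 - 50} + 20358\right) + 5022 = 3808 \left(\frac{52}{-82} + 20358\right) + 5022 = 3808 \left(52 \left(- \frac{1}{82}\right) + 20358\right) + 5022 = 3808 \left(- \frac{26}{41} + 20358\right) + 5022 = 3808 \cdot \frac{834652}{41} + 5022 = \frac{3178354816}{41} + 5022 = \frac{3178560718}{41}$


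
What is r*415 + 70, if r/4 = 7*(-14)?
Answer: -162610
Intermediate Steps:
r = -392 (r = 4*(7*(-14)) = 4*(-98) = -392)
r*415 + 70 = -392*415 + 70 = -162680 + 70 = -162610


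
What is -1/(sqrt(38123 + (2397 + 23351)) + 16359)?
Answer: -16359/267553010 + sqrt(63871)/267553010 ≈ -6.0198e-5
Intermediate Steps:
-1/(sqrt(38123 + (2397 + 23351)) + 16359) = -1/(sqrt(38123 + 25748) + 16359) = -1/(sqrt(63871) + 16359) = -1/(16359 + sqrt(63871))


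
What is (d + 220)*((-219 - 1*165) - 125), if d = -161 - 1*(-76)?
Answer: -68715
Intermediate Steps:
d = -85 (d = -161 + 76 = -85)
(d + 220)*((-219 - 1*165) - 125) = (-85 + 220)*((-219 - 1*165) - 125) = 135*((-219 - 165) - 125) = 135*(-384 - 125) = 135*(-509) = -68715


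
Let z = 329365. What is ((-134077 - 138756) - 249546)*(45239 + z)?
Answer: -195685262916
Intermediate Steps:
((-134077 - 138756) - 249546)*(45239 + z) = ((-134077 - 138756) - 249546)*(45239 + 329365) = (-272833 - 249546)*374604 = -522379*374604 = -195685262916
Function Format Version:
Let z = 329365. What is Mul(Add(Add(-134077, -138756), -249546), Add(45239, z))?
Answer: -195685262916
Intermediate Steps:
Mul(Add(Add(-134077, -138756), -249546), Add(45239, z)) = Mul(Add(Add(-134077, -138756), -249546), Add(45239, 329365)) = Mul(Add(-272833, -249546), 374604) = Mul(-522379, 374604) = -195685262916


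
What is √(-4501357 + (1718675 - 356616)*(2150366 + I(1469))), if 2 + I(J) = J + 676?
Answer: √2931839754674 ≈ 1.7123e+6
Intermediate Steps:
I(J) = 674 + J (I(J) = -2 + (J + 676) = -2 + (676 + J) = 674 + J)
√(-4501357 + (1718675 - 356616)*(2150366 + I(1469))) = √(-4501357 + (1718675 - 356616)*(2150366 + (674 + 1469))) = √(-4501357 + 1362059*(2150366 + 2143)) = √(-4501357 + 1362059*2152509) = √(-4501357 + 2931844256031) = √2931839754674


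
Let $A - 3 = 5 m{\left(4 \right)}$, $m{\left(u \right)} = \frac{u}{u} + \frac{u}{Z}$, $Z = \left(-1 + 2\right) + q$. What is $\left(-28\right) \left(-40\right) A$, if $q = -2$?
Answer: $-13440$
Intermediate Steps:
$Z = -1$ ($Z = \left(-1 + 2\right) - 2 = 1 - 2 = -1$)
$m{\left(u \right)} = 1 - u$ ($m{\left(u \right)} = \frac{u}{u} + \frac{u}{-1} = 1 + u \left(-1\right) = 1 - u$)
$A = -12$ ($A = 3 + 5 \left(1 - 4\right) = 3 + 5 \left(-3\right) = 3 - 15 = -12$)
$\left(-28\right) \left(-40\right) A = \left(-28\right) \left(-40\right) \left(-12\right) = 1120 \left(-12\right) = -13440$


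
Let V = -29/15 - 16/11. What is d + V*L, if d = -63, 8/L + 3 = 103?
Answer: -260993/4125 ≈ -63.271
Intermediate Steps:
L = 2/25 (L = 8/(-3 + 103) = 8/100 = 8*(1/100) = 2/25 ≈ 0.080000)
V = -559/165 (V = -29*1/15 - 16*1/11 = -29/15 - 16/11 = -559/165 ≈ -3.3879)
d + V*L = -63 - 559/165*2/25 = -63 - 1118/4125 = -260993/4125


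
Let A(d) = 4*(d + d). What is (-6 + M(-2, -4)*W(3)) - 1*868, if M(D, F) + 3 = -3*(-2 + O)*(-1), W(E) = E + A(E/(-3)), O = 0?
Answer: -829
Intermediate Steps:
A(d) = 8*d (A(d) = 4*(2*d) = 8*d)
W(E) = -5*E/3 (W(E) = E + 8*(E/(-3)) = E + 8*(E*(-⅓)) = E + 8*(-E/3) = E - 8*E/3 = -5*E/3)
M(D, F) = -9 (M(D, F) = -3 - 3*(-2 + 0)*(-1) = -3 - 3*(-2)*(-1) = -3 + 6*(-1) = -3 - 6 = -9)
(-6 + M(-2, -4)*W(3)) - 1*868 = (-6 - (-15)*3) - 1*868 = (-6 - 9*(-5)) - 868 = (-6 + 45) - 868 = 39 - 868 = -829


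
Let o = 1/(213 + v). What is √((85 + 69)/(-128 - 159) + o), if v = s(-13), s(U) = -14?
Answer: I*√35385583/8159 ≈ 0.72908*I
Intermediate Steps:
v = -14
o = 1/199 (o = 1/(213 - 14) = 1/199 ≈ 0.0050251)
√((85 + 69)/(-128 - 159) + o) = √((85 + 69)/(-128 - 159) + 1/199) = √(154/(-287) + 1/199) = √(154*(-1/287) + 1/199) = √(-22/41 + 1/199) = √(-4337/8159) = I*√35385583/8159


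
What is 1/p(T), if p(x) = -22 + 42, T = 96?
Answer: 1/20 ≈ 0.050000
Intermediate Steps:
p(x) = 20
1/p(T) = 1/20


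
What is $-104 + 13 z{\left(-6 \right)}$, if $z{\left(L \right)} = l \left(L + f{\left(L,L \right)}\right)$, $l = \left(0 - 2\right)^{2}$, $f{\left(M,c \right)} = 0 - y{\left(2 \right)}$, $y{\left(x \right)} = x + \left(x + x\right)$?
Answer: $-728$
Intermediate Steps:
$y{\left(x \right)} = 3 x$ ($y{\left(x \right)} = x + 2 x = 3 x$)
$f{\left(M,c \right)} = -6$ ($f{\left(M,c \right)} = 0 - 3 \cdot 2 = 0 - 6 = -6$)
$l = 4$ ($l = \left(-2\right)^{2} = 4$)
$z{\left(L \right)} = -24 + 4 L$ ($z{\left(L \right)} = 4 \left(L - 6\right) = 4 \left(-6 + L\right) = -24 + 4 L$)
$-104 + 13 z{\left(-6 \right)} = -104 + 13 \left(-24 + 4 \left(-6\right)\right) = -104 + 13 \left(-24 - 24\right) = -104 + 13 \left(-48\right) = -104 - 624 = -728$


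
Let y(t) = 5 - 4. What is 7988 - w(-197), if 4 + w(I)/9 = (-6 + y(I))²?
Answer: 7799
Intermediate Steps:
y(t) = 1
w(I) = 189 (w(I) = -36 + 9*(-6 + 1)² = -36 + 9*(-5)² = -36 + 9*25 = -36 + 225 = 189)
7988 - w(-197) = 7988 - 1*189 = 7988 - 189 = 7799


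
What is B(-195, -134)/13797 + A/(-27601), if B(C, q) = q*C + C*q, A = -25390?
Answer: 12195470/2590551 ≈ 4.7077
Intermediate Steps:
B(C, q) = 2*C*q (B(C, q) = C*q + C*q = 2*C*q)
B(-195, -134)/13797 + A/(-27601) = (2*(-195)*(-134))/13797 - 25390/(-27601) = 52260*(1/13797) - 25390*(-1/27601) = 17420/4599 + 25390/27601 = 12195470/2590551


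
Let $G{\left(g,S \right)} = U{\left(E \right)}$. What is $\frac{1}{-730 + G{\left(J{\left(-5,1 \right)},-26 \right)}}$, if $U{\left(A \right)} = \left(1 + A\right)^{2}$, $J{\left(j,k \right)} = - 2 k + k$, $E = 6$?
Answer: $- \frac{1}{681} \approx -0.0014684$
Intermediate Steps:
$J{\left(j,k \right)} = - k$
$G{\left(g,S \right)} = 49$ ($G{\left(g,S \right)} = \left(1 + 6\right)^{2} = 7^{2} = 49$)
$\frac{1}{-730 + G{\left(J{\left(-5,1 \right)},-26 \right)}} = \frac{1}{-730 + 49} = \frac{1}{-681} = - \frac{1}{681}$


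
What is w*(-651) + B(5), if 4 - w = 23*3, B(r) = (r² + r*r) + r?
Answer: 42370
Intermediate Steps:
B(r) = r + 2*r² (B(r) = (r² + r²) + r = 2*r² + r = r + 2*r²)
w = -65 (w = 4 - 23*3 = 4 - 1*69 = 4 - 69 = -65)
w*(-651) + B(5) = -65*(-651) + 5*(1 + 2*5) = 42315 + 5*(1 + 10) = 42315 + 5*11 = 42315 + 55 = 42370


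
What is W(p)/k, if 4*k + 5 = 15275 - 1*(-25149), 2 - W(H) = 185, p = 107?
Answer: -244/13473 ≈ -0.018110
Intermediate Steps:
W(H) = -183 (W(H) = 2 - 1*185 = 2 - 185 = -183)
k = 40419/4 (k = -5/4 + (15275 - 1*(-25149))/4 = -5/4 + (15275 + 25149)/4 = -5/4 + (1/4)*40424 = -5/4 + 10106 = 40419/4 ≈ 10105.)
W(p)/k = -183/40419/4 = -183*4/40419 = -244/13473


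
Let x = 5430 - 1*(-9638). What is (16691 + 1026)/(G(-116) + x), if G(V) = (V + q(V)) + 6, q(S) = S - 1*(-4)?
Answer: 17717/14846 ≈ 1.1934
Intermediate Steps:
q(S) = 4 + S (q(S) = S + 4 = 4 + S)
x = 15068 (x = 5430 + 9638 = 15068)
G(V) = 10 + 2*V (G(V) = (V + (4 + V)) + 6 = (4 + 2*V) + 6 = 10 + 2*V)
(16691 + 1026)/(G(-116) + x) = (16691 + 1026)/((10 + 2*(-116)) + 15068) = 17717/((10 - 232) + 15068) = 17717/(-222 + 15068) = 17717/14846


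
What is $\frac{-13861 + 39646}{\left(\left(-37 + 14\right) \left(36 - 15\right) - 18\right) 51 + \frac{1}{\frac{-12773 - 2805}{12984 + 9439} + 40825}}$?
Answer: $- \frac{23603676591645}{23389472174324} \approx -1.0092$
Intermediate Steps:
$\frac{-13861 + 39646}{\left(\left(-37 + 14\right) \left(36 - 15\right) - 18\right) 51 + \frac{1}{\frac{-12773 - 2805}{12984 + 9439} + 40825}} = \frac{25785}{\left(\left(-23\right) 21 - 18\right) 51 + \frac{1}{- \frac{15578}{22423} + 40825}} = \frac{25785}{\left(-483 - 18\right) 51 + \frac{1}{\left(-15578\right) \frac{1}{22423} + 40825}} = \frac{25785}{\left(-501\right) 51 + \frac{1}{- \frac{15578}{22423} + 40825}} = \frac{25785}{-25551 + \frac{1}{\frac{915403397}{22423}}} = \frac{25785}{-25551 + \frac{22423}{915403397}} = \frac{25785}{- \frac{23389472174324}{915403397}} = 25785 \left(- \frac{915403397}{23389472174324}\right) = - \frac{23603676591645}{23389472174324}$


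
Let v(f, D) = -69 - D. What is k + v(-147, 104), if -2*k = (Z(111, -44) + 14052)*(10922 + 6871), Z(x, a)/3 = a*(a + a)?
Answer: -228355535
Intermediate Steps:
Z(x, a) = 6*a² (Z(x, a) = 3*(a*(a + a)) = 3*(a*(2*a)) = 3*(2*a²) = 6*a²)
k = -228355362 (k = -(6*(-44)² + 14052)*(10922 + 6871)/2 = -(6*1936 + 14052)*17793/2 = -(11616 + 14052)*17793/2 = -12834*17793 = -½*456710724 = -228355362)
k + v(-147, 104) = -228355362 + (-69 - 1*104) = -228355362 + (-69 - 104) = -228355362 - 173 = -228355535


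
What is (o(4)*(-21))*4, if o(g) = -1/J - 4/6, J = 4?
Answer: 77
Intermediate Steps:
o(g) = -11/12 (o(g) = -1/4 - 4/6 = -1*¼ - 4*⅙ = -¼ - ⅔ = -11/12)
(o(4)*(-21))*4 = -11/12*(-21)*4 = (77/4)*4 = 77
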